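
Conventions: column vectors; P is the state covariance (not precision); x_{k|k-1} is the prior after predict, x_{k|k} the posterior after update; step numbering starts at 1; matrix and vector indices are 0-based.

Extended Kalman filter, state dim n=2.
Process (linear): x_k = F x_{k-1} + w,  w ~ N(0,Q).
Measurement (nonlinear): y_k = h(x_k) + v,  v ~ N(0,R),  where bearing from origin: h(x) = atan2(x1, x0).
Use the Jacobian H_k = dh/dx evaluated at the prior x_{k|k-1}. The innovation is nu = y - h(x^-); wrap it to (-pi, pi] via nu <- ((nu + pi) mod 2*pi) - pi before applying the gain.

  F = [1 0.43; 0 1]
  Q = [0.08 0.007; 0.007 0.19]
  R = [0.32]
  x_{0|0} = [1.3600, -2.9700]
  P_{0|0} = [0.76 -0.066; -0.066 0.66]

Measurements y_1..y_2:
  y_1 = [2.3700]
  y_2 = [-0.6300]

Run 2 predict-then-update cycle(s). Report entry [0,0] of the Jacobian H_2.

H_jac[0,0] = 0.1600

step 1: x^-=[0.0829, -2.9700]  P^-=[0.9053 0.2248; 0.2248 0.8500]  H_jac=[0.3364 0.0094]  S=[0.4240]  K=[0.7234; 0.1972]  nu=[-2.3703]  x^+=[-1.6317, -3.4375]  P^+=[0.6834 0.1643; 0.1643 0.8335]
step 2: x^-=[-3.1098, -3.4375]  P^-=[1.0589 0.5297; 0.5297 1.0235]  H_jac=[0.1600 -0.1447]  S=[0.3440]  K=[0.2696; -0.1843]  nu=[1.6762]  x^+=[-2.6580, -3.7463]  P^+=[1.0339 0.5468; 0.5468 1.0118]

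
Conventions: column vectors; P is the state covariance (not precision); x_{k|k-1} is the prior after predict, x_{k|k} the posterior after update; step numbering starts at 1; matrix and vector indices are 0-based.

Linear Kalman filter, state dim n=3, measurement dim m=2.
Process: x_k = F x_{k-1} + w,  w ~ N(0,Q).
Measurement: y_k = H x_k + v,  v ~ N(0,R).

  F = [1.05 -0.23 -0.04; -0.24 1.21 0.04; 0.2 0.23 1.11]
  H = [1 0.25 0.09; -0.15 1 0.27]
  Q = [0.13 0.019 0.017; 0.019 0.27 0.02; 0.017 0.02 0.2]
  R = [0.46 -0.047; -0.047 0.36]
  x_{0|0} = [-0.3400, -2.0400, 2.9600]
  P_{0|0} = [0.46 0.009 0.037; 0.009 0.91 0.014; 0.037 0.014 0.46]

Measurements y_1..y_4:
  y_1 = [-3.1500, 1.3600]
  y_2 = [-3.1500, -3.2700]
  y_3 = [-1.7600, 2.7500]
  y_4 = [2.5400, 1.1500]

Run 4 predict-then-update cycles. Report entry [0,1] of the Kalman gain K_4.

step 1: x^-=[-0.0062, -2.2684, 2.7484]  P^-=[0.6788 -0.3379 0.0859; -0.3379 1.6250 0.2826; 0.0859 0.2826 0.8577]  S=[1.1066 0.0196; 0.0196 2.3098]  K=[0.5474 -0.1850; 0.0713 0.7579; 0.2074 0.2153]  nu=[-2.8241, 2.8854]  x^+=[-2.0857, -0.2831, 2.7838]  P^+=[0.2722 -0.0652 0.0507; -0.0652 0.2905 -0.1140; 0.0507 -0.1140 0.7013]
step 2: x^-=[-2.2363, 0.2694, 2.6077]  P^-=[0.4717 -0.2088 0.1037; -0.2088 0.7379 -0.0605; 0.1037 -0.0605 1.0486]  S=[0.8979 -0.0917; -0.0917 1.2066]  K=[0.4599 -0.1735; 0.0308 0.6264; 0.2230 0.1886]  nu=[-1.2158, -4.5789]  x^+=[-2.0009, -2.6362, 1.4732]  P^+=[0.2308 -0.0644 0.0555; -0.0644 0.2673 -0.1958; 0.0555 -0.1958 0.9688]
step 3: x^-=[-1.5535, -2.6506, 0.6287]  P^-=[0.4230 -0.1864 0.1118; -0.1864 0.6935 -0.1649; 0.1118 -0.1649 1.3357]  S=[0.8567 -0.0813; -0.0813 1.1182]  K=[0.4355 -0.1648; 0.0251 0.6072; 0.2395 0.1775]  nu=[0.3996, 4.9978]  x^+=[-2.2030, 0.3942, 1.6113]  P^+=[0.2185 -0.0627 0.0582; -0.0627 0.2832 -0.2784; 0.0582 -0.2784 1.2582]
step 4: x^-=[-2.4683, 1.0701, 1.4386]  P^-=[0.4082 -0.1810 0.1208; -0.1810 0.7076 -0.2590; 0.1208 -0.2590 1.6519]  S=[0.8454 -0.0752; -0.0752 1.1018]  K=[0.4279 -0.1610; 0.0214 0.6048; 0.2573 0.1709]  nu=[4.6112, -0.6788]  x^+=[-0.3860, 0.7582, 2.5092]  P^+=[0.2145 -0.0622 0.0604; -0.0622 0.3061 -0.3655; 0.0604 -0.3655 1.5704]

K[0,1] = -0.1610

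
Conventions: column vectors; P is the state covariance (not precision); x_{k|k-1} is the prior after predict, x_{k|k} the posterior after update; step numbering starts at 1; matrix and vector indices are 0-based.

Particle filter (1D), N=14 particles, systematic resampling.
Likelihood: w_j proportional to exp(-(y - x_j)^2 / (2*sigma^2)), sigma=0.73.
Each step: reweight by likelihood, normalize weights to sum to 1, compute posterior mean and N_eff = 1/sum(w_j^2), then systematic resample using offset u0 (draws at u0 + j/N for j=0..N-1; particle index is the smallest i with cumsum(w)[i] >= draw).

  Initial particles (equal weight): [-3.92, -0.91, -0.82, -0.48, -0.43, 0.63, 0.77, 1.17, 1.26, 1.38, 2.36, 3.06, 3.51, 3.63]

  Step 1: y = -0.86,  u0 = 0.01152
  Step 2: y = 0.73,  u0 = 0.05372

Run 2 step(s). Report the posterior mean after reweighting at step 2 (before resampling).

step 1: w=[0.0000, 0.2518, 0.2520, 0.2204, 0.2122, 0.0314, 0.0209, 0.0053, 0.0037, 0.0023, 0.0000, 0.0000, 0.0000, 0.0000]  mean=-0.5830  Neff=4.5052  idx=[1, 1, 1, 1, 2, 2, 2, 3, 3, 3, 4, 4, 4, 5]
step 2: w=[0.0248, 0.0248, 0.0248, 0.0248, 0.0324, 0.0324, 0.0324, 0.0783, 0.0783, 0.0783, 0.0875, 0.0875, 0.0875, 0.3063]  mean=-0.2026  Neff=7.1046  idx=[2, 4, 7, 7, 8, 9, 10, 11, 12, 13, 13, 13, 13, 13]

post_mean = -0.2026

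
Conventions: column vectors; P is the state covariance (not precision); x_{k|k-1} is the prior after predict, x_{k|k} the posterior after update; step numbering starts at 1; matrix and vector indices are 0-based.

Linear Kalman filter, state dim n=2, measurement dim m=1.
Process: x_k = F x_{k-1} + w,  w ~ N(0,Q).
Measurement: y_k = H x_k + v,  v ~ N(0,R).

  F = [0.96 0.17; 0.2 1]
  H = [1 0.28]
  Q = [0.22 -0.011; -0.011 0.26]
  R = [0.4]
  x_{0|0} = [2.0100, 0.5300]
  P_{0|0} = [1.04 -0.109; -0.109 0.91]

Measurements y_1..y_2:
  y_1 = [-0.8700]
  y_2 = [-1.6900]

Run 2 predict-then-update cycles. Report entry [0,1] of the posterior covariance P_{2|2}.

step 1: x^-=[2.0197, 0.9320]  P^-=[1.1692 0.2350; 0.2350 1.1680]  S=[1.7924]  K=[0.6890; 0.3136]  nu=[-3.1507]  x^+=[-0.1512, -0.0560]  P^+=[0.3182 -0.1523; -0.1523 0.9917]
step 2: x^-=[-0.1547, -0.0863]  P^-=[0.4923 0.0674; 0.0674 1.2036]  S=[1.0243]  K=[0.4990; 0.3948]  nu=[-1.5112]  x^+=[-0.9087, -0.6828]  P^+=[0.2372 -0.1344; -0.1344 1.0439]

P_post[0,1] = -0.1344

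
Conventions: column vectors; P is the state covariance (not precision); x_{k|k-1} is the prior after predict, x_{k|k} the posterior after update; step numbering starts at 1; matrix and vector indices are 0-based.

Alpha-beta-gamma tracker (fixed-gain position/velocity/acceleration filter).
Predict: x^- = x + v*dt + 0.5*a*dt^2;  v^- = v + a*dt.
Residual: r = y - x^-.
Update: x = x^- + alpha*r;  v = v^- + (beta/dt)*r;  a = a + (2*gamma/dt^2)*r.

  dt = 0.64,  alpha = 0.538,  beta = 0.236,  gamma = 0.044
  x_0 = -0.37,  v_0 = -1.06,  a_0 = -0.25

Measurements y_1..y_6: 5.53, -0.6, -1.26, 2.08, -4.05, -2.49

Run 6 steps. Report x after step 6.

step 1: x_pred=-1.0996  r=6.6296  x^+=2.4671  v^+=1.2247  a^+=1.1743
step 2: x_pred=3.4914  r=-4.0914  x^+=1.2902  v^+=0.4675  a^+=0.2953
step 3: x_pred=1.6499  r=-2.9099  x^+=0.0844  v^+=-0.4165  a^+=-0.3299
step 4: x_pred=-0.2497  r=2.3297  x^+=1.0037  v^+=0.2315  a^+=0.1707
step 5: x_pred=1.1868  r=-5.2368  x^+=-1.6306  v^+=-1.5904  a^+=-0.9544
step 6: x_pred=-2.8439  r=0.3539  x^+=-2.6535  v^+=-2.0707  a^+=-0.8784

x_post = -2.6535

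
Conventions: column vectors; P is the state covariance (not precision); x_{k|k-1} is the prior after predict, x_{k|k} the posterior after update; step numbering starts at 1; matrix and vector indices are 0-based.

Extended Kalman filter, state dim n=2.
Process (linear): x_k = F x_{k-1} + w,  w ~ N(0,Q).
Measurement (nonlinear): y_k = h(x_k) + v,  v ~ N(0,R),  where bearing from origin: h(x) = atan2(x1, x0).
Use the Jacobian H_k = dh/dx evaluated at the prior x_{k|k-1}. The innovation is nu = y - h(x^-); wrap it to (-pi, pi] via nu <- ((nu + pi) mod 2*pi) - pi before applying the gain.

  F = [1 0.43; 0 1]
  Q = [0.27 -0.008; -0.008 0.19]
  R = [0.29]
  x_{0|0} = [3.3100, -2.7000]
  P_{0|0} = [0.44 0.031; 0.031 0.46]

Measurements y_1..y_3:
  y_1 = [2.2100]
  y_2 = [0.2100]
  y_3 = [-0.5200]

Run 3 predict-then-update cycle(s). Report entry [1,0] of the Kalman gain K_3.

K[1,0] = 0.6843

step 1: x^-=[2.1490, -2.7000]  P^-=[0.8217 0.2208; 0.2208 0.6500]  H_jac=[0.2267 0.1805]  S=[0.3715]  K=[0.6088; 0.4505]  nu=[3.1085]  x^+=[4.0415, -1.2995]  P^+=[0.6840 0.1189; 0.1189 0.5746]
step 2: x^-=[3.4827, -1.2995]  P^-=[1.1625 0.3580; 0.3580 0.7646]  H_jac=[0.0940 0.2520]  S=[0.3658]  K=[0.5455; 0.6188]  nu=[0.5671]  x^+=[3.7921, -0.9485]  P^+=[1.0537 0.2345; 0.2345 0.6245]
step 3: x^-=[3.3842, -0.9485]  P^-=[1.6408 0.4950; 0.4950 0.8145]  H_jac=[0.0768 0.2740]  S=[0.3816]  K=[0.6855; 0.6843]  nu=[-0.2467]  x^+=[3.2151, -1.1174]  P^+=[1.4615 0.3160; 0.3160 0.6358]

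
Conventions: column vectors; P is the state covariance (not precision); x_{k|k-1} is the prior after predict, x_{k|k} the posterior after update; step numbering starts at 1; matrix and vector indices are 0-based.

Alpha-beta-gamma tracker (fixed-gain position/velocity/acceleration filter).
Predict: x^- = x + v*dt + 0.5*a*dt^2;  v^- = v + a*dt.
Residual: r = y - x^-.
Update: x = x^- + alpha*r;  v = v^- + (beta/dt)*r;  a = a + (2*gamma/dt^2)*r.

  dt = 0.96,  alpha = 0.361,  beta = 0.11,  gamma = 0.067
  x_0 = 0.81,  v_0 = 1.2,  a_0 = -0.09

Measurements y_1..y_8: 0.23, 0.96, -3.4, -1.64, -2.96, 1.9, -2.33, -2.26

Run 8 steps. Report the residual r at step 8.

step 1: x_pred=1.9205  r=-1.6905  x^+=1.3102  v^+=0.9199  a^+=-0.3358
step 2: x_pred=2.0386  r=-1.0786  x^+=1.6492  v^+=0.4739  a^+=-0.4926
step 3: x_pred=1.8772  r=-5.2772  x^+=-0.0279  v^+=-0.6037  a^+=-1.2599
step 4: x_pred=-1.1880  r=-0.4520  x^+=-1.3512  v^+=-1.8650  a^+=-1.3257
step 5: x_pred=-3.7524  r=0.7924  x^+=-3.4664  v^+=-3.0468  a^+=-1.2104
step 6: x_pred=-6.9491  r=8.8491  x^+=-3.7546  v^+=-3.1949  a^+=0.0762
step 7: x_pred=-6.7866  r=4.4566  x^+=-5.1777  v^+=-2.6111  a^+=0.7242
step 8: x_pred=-7.3507  r=5.0907  x^+=-5.5129  v^+=-1.3326  a^+=1.4644

resid = 5.0907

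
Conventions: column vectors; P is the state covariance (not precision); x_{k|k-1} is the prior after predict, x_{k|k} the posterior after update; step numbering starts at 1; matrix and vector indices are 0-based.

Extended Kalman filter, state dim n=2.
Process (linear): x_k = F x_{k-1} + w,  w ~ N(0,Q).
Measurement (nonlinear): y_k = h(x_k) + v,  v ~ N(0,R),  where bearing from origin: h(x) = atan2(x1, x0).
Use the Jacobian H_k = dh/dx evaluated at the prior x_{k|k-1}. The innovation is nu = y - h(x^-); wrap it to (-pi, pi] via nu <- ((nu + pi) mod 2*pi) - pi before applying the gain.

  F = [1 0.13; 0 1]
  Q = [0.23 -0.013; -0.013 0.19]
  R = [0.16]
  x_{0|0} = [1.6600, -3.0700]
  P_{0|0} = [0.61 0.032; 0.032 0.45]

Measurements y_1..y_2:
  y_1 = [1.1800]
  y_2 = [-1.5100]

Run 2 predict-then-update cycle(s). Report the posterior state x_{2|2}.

x_post = [2.8839, -2.9109]

step 1: x^-=[1.2609, -3.0700]  P^-=[0.8559 0.0775; 0.0775 0.6400]  H_jac=[0.2787 0.1145]  S=[0.2398]  K=[1.0317; 0.3956]  nu=[2.3611]  x^+=[3.6969, -2.1361]  P^+=[0.6006 -0.0204; -0.0204 0.6025]
step 2: x^-=[3.4192, -2.1361]  P^-=[0.8355 0.0449; 0.0449 0.7925]  H_jac=[0.1314 0.2104]  S=[0.2120]  K=[0.5626; 0.8143]  nu=[-0.9516]  x^+=[2.8839, -2.9109]  P^+=[0.7684 -0.0522; -0.0522 0.6519]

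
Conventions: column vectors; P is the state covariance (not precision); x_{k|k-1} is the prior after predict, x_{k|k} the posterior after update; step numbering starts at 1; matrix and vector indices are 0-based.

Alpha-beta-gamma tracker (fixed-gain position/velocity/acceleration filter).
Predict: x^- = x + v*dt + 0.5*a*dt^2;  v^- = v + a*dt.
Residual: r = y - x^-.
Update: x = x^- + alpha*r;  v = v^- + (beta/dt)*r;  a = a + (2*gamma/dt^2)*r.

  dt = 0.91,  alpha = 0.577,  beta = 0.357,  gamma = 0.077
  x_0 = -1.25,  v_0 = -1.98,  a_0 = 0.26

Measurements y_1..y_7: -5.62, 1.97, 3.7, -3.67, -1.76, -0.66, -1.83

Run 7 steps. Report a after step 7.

a_post = -0.7781

step 1: x_pred=-2.9441  r=-2.6759  x^+=-4.4881  v^+=-2.7932  a^+=-0.2376
step 2: x_pred=-7.1283  r=9.0983  x^+=-1.8786  v^+=0.5599  a^+=1.4544
step 3: x_pred=-0.7669  r=4.4669  x^+=1.8105  v^+=3.6358  a^+=2.2851
step 4: x_pred=6.0652  r=-9.7352  x^+=0.4480  v^+=1.8960  a^+=0.4746
step 5: x_pred=2.3699  r=-4.1299  x^+=-0.0131  v^+=0.7077  a^+=-0.2934
step 6: x_pred=0.5095  r=-1.1695  x^+=-0.1653  v^+=-0.0181  a^+=-0.5109
step 7: x_pred=-0.3933  r=-1.4367  x^+=-1.2223  v^+=-1.0466  a^+=-0.7781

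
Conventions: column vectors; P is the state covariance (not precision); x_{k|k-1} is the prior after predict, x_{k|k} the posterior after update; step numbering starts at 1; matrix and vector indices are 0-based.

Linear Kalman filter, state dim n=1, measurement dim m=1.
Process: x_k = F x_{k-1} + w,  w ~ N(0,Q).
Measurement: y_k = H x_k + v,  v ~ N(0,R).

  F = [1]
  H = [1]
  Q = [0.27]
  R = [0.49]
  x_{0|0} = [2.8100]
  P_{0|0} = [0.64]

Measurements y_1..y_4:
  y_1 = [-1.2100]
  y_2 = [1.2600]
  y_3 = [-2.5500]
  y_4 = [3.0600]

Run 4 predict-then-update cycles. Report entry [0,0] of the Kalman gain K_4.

step 1: x^-=[2.8100]  P^-=[0.9100]  S=[1.4000]  K=[0.6500]  nu=[-4.0200]  x^+=[0.1970]  P^+=[0.3185]
step 2: x^-=[0.1970]  P^-=[0.5885]  S=[1.0785]  K=[0.5457]  nu=[1.0630]  x^+=[0.7770]  P^+=[0.2674]
step 3: x^-=[0.7770]  P^-=[0.5374]  S=[1.0274]  K=[0.5231]  nu=[-3.3270]  x^+=[-0.9632]  P^+=[0.2563]
step 4: x^-=[-0.9632]  P^-=[0.5263]  S=[1.0163]  K=[0.5179]  nu=[4.0232]  x^+=[1.1203]  P^+=[0.2538]

K[0,0] = 0.5179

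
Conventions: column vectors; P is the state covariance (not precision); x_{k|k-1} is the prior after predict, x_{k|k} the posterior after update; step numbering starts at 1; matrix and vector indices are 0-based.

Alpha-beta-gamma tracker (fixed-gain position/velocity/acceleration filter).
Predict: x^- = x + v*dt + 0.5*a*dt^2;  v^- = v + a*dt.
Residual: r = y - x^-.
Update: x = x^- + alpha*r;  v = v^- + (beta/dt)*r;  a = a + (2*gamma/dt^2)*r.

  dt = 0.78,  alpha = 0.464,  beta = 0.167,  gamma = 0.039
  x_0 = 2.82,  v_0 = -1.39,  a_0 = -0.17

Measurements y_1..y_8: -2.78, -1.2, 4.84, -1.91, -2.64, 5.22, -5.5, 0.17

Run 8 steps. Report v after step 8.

v_post = 1.1442

step 1: x_pred=1.6841  r=-4.4641  x^+=-0.3872  v^+=-2.4784  a^+=-0.7423
step 2: x_pred=-2.5462  r=1.3462  x^+=-1.9216  v^+=-2.7692  a^+=-0.5697
step 3: x_pred=-4.2548  r=9.0948  x^+=-0.0348  v^+=-1.2663  a^+=0.5963
step 4: x_pred=-0.8412  r=-1.0688  x^+=-1.3371  v^+=-1.0301  a^+=0.4592
step 5: x_pred=-2.0009  r=-0.6391  x^+=-2.2974  v^+=-0.8087  a^+=0.3773
step 6: x_pred=-2.8134  r=8.0334  x^+=0.9141  v^+=1.2056  a^+=1.4072
step 7: x_pred=2.2825  r=-7.7825  x^+=-1.3286  v^+=0.6370  a^+=0.4095
step 8: x_pred=-0.7072  r=0.8772  x^+=-0.3002  v^+=1.1442  a^+=0.5219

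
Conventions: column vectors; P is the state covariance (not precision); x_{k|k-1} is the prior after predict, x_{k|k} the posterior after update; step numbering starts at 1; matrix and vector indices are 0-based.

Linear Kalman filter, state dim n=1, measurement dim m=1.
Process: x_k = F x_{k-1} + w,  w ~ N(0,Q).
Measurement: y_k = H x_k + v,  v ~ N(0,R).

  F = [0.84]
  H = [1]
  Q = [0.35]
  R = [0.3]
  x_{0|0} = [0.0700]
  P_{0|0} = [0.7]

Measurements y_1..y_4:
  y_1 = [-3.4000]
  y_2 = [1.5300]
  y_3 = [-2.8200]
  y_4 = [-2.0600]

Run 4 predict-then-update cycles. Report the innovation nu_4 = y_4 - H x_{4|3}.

step 1: x^-=[0.0588]  P^-=[0.8439]  S=[1.1439]  K=[0.7377]  nu=[-3.4588]  x^+=[-2.4929]  P^+=[0.2213]
step 2: x^-=[-2.0940]  P^-=[0.5062]  S=[0.8062]  K=[0.6279]  nu=[3.6240]  x^+=[0.1814]  P^+=[0.1884]
step 3: x^-=[0.1524]  P^-=[0.4829]  S=[0.7829]  K=[0.6168]  nu=[-2.9724]  x^+=[-1.6810]  P^+=[0.1850]
step 4: x^-=[-1.4121]  P^-=[0.4806]  S=[0.7806]  K=[0.6157]  nu=[-0.6479]  x^+=[-1.8110]  P^+=[0.1847]

innov = [-0.6479]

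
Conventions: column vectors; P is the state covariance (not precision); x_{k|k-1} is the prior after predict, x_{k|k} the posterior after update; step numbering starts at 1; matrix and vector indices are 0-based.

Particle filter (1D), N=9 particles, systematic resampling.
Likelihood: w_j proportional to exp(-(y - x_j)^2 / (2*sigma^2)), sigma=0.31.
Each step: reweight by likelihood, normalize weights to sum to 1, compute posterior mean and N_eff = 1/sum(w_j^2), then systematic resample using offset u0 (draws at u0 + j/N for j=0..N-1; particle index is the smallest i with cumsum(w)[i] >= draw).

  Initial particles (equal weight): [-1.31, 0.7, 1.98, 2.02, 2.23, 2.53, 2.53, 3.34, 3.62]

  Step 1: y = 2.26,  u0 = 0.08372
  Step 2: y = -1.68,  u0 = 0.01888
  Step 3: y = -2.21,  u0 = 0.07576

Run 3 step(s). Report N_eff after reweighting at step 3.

N_eff = 7.6450

step 1: w=[0.0000, 0.0000, 0.1763, 0.1964, 0.2638, 0.1814, 0.1814, 0.0006, 0.0000]  mean=2.2542  Neff=4.8759  idx=[2, 3, 3, 4, 4, 5, 5, 6, 6]
step 2: w=[0.6981, 0.1509, 0.1509, 0.0000, 0.0000, 0.0000, 0.0000, 0.0000, 0.0000]  mean=1.9921  Neff=1.8765  idx=[0, 0, 0, 0, 0, 0, 0, 1, 2]
step 3: w=[0.1361, 0.1361, 0.1361, 0.1361, 0.1361, 0.1361, 0.1361, 0.0236, 0.0236]  mean=1.9819  Neff=7.6450  idx=[0, 1, 2, 3, 3, 4, 5, 6, 7]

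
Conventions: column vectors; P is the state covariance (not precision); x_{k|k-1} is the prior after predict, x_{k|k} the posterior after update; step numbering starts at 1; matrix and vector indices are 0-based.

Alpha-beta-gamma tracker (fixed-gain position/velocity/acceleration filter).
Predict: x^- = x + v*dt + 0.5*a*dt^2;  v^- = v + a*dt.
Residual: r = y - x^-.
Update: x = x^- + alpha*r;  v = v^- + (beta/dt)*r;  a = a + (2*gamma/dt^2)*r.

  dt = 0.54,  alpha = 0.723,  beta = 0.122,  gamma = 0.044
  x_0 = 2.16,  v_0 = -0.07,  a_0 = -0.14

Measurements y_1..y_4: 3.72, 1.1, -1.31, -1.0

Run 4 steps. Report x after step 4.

step 1: x_pred=2.1018  r=1.6182  x^+=3.2718  v^+=0.2200  a^+=0.3483
step 2: x_pred=3.4413  r=-2.3413  x^+=1.7486  v^+=-0.1209  a^+=-0.3582
step 3: x_pred=1.6311  r=-2.9411  x^+=-0.4953  v^+=-0.9788  a^+=-1.2458
step 4: x_pred=-1.2055  r=0.2055  x^+=-1.0569  v^+=-1.6051  a^+=-1.1838

x_post = -1.0569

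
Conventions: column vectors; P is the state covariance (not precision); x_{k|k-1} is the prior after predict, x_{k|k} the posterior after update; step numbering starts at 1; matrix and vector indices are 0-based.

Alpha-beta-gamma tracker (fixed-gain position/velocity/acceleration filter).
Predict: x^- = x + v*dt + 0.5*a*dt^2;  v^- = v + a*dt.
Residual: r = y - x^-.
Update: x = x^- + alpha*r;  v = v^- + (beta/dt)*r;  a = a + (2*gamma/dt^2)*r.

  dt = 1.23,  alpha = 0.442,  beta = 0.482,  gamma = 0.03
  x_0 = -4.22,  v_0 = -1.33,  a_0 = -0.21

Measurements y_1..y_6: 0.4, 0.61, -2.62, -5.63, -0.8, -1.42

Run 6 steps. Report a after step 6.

a_post = -0.0044

step 1: x_pred=-6.0148  r=6.4148  x^+=-3.1794  v^+=0.9254  a^+=0.0444
step 2: x_pred=-2.0075  r=2.6175  x^+=-0.8506  v^+=2.0058  a^+=0.1482
step 3: x_pred=1.7287  r=-4.3487  x^+=-0.1934  v^+=0.4840  a^+=-0.0243
step 4: x_pred=0.3835  r=-6.0135  x^+=-2.2745  v^+=-1.9024  a^+=-0.2627
step 5: x_pred=-4.8131  r=4.0131  x^+=-3.0393  v^+=-0.6529  a^+=-0.1036
step 6: x_pred=-3.9208  r=2.5008  x^+=-2.8154  v^+=0.1996  a^+=-0.0044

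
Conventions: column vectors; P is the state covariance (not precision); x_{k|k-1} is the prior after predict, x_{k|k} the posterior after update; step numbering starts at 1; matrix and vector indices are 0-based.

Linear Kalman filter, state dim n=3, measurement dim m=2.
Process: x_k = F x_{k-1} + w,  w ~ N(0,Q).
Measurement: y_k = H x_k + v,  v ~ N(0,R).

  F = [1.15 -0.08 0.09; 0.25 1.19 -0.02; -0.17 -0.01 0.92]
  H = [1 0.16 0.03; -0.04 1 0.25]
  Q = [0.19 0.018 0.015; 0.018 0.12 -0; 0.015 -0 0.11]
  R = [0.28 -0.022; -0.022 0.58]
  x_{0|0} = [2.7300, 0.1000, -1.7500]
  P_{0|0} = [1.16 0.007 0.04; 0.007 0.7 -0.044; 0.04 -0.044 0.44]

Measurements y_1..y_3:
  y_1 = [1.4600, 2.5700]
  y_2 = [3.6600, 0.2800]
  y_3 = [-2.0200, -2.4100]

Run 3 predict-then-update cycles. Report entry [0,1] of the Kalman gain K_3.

K[0,1] = -0.0480

step 1: x^-=[2.9740, 0.8365, -2.0751]  P^-=[1.7398 0.2887 -0.1298; 0.2887 1.1898 -0.1060; -0.1298 -0.1060 0.5043]  S=[2.1343 0.3497; 0.3497 1.7306]  K=[0.8453 -0.0629; 0.1178 0.6417; -0.0663 0.0280]  nu=[-1.5856, 2.3712]  x^+=[1.4844, 2.1713, -1.9037]  P^+=[0.2451 -0.0411 -0.0169; -0.0411 0.3946 -0.1067; -0.0169 -0.1067 0.4949]
step 2: x^-=[1.3621, 2.9931, -2.0254]  P^-=[0.5263 -0.0169 -0.0014; -0.0169 0.6752 -0.1366; -0.0014 -0.1366 0.5431]  S=[0.8173 0.0423; 0.0423 1.2230]  K=[0.6434 -0.0536; 0.0794 0.5219; -0.0085 -0.0003]  nu=[1.8798, -2.1522]  x^+=[2.6869, 2.0190, -2.0408]  P^+=[0.1874 -0.0385 0.0030; -0.0385 0.3333 -0.1357; 0.0030 -0.1357 0.5431]
step 3: x^-=[2.7448, 3.1152, -2.3545]  P^-=[0.4540 -0.0275 0.0368; -0.0275 0.5875 -0.1619; 0.0368 -0.1619 0.5765]  S=[0.7414 0.0286; 0.0286 1.1248]  K=[0.6098 -0.0480; 0.0644 0.4857; 0.0387 -0.0181]  nu=[-5.1926, -4.8268]  x^+=[-0.1900, 0.4367, -2.4682]  P^+=[0.1774 -0.0388 0.0187; -0.0388 0.3173 -0.1544; 0.0187 -0.1544 0.5751]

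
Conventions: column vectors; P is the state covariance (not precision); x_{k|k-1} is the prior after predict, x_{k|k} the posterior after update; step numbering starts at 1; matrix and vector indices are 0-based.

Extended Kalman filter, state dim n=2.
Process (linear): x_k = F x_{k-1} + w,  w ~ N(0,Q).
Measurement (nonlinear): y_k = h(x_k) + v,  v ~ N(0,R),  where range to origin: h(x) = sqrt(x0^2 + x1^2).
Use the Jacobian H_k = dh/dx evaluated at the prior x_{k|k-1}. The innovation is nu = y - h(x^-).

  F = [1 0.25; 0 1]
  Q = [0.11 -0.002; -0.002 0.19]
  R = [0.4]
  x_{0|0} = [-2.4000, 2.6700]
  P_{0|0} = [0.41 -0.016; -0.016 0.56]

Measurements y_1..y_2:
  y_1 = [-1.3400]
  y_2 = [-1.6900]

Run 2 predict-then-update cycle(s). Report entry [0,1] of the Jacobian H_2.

H_jac[0,1] = 0.0843

step 1: x^-=[-1.7325, 2.6700]  P^-=[0.5470 0.1220; 0.1220 0.7500]  H_jac=[-0.5443 0.8389]  S=[0.9784]  K=[-0.1997; 0.5751]  nu=[-4.5228]  x^+=[-0.8292, 0.0687]  P^+=[0.5080 0.2344; 0.2344 0.4263]
step 2: x^-=[-0.8121, 0.0687]  P^-=[0.7618 0.3390; 0.3390 0.6163]  H_jac=[-0.9964 0.0843]  S=[1.1038]  K=[-0.6618; -0.2589]  nu=[-2.5050]  x^+=[0.8457, 0.7173]  P^+=[0.2783 0.1498; 0.1498 0.5423]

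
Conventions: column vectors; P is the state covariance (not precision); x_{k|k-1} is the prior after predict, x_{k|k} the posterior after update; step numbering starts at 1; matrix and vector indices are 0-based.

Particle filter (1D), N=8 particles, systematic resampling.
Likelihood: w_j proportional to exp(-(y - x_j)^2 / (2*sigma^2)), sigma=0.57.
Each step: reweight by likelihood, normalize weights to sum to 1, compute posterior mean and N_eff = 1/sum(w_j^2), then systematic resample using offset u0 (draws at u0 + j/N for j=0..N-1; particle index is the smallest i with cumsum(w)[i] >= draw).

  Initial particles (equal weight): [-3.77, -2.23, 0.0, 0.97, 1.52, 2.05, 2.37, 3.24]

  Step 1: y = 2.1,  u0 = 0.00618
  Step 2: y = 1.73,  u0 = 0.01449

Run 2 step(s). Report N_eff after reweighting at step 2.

step 1: w=[0.0000, 0.0000, 0.0004, 0.0507, 0.2157, 0.3606, 0.3236, 0.0490]  mean=2.0419  Neff=3.4937  idx=[3, 4, 4, 5, 5, 6, 6, 6]
step 2: w=[0.0736, 0.1673, 0.1673, 0.1529, 0.1529, 0.0953, 0.0953, 0.0953]  mean=1.8847  Neff=7.3844  idx=[0, 1, 2, 2, 3, 4, 5, 6]

N_eff = 7.3844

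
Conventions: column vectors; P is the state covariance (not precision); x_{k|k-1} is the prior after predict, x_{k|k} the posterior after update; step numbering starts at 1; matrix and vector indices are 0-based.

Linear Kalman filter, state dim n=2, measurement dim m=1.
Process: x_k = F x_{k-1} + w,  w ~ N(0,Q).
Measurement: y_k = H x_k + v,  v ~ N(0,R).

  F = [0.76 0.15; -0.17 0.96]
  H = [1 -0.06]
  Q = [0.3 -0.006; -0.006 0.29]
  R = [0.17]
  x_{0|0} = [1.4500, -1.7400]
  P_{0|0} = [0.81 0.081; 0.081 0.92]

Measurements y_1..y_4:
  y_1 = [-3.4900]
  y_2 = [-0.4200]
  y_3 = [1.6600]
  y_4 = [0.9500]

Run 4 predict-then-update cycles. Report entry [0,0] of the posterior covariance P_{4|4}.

step 1: x^-=[0.8410, -1.9169]  P^-=[0.8070 0.0789; 0.0789 1.1348]  S=[0.9716]  K=[0.8257; 0.0111]  nu=[-4.4460]  x^+=[-2.8301, -1.9662]  P^+=[0.1446 0.0700; 0.0700 1.1347]
step 2: x^-=[-2.4458, -1.4064]  P^-=[0.4250 0.1880; 0.1880 1.3171]  S=[0.5772]  K=[0.7168; 0.1888]  nu=[1.9414]  x^+=[-1.0542, -1.0399]  P^+=[0.1284 0.1099; 0.1099 1.2965]
step 3: x^-=[-0.9572, -0.8191]  P^-=[0.4284 0.2415; 0.2415 1.4527]  S=[0.5747]  K=[0.7203; 0.2685]  nu=[2.5680]  x^+=[0.8925, -0.1295]  P^+=[0.1303 0.1303; 0.1303 1.4113]
step 4: x^-=[0.6589, -0.2761]  P^-=[0.4367 0.2722; 0.2722 1.5519]  S=[0.5796]  K=[0.7252; 0.3089]  nu=[0.2745]  x^+=[0.8580, -0.1913]  P^+=[0.1318 0.1423; 0.1423 1.4966]

P_post[0,0] = 0.1318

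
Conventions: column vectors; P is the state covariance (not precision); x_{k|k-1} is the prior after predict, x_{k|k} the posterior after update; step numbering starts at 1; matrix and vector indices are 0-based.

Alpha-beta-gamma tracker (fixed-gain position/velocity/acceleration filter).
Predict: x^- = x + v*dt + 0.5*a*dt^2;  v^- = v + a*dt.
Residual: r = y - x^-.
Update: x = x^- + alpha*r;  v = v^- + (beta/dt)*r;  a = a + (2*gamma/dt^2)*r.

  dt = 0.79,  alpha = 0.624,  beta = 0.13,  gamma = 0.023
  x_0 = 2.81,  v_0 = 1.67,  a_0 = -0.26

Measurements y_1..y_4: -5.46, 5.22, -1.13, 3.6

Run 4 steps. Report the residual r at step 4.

step 1: x_pred=4.0482  r=-9.5082  x^+=-1.8849  v^+=-0.1000  a^+=-0.9608
step 2: x_pred=-2.2638  r=7.4838  x^+=2.4061  v^+=0.3724  a^+=-0.4092
step 3: x_pred=2.5726  r=-3.7026  x^+=0.2622  v^+=-0.5601  a^+=-0.6821
step 4: x_pred=-0.3932  r=3.9932  x^+=2.0986  v^+=-0.4419  a^+=-0.3878

resid = 3.9932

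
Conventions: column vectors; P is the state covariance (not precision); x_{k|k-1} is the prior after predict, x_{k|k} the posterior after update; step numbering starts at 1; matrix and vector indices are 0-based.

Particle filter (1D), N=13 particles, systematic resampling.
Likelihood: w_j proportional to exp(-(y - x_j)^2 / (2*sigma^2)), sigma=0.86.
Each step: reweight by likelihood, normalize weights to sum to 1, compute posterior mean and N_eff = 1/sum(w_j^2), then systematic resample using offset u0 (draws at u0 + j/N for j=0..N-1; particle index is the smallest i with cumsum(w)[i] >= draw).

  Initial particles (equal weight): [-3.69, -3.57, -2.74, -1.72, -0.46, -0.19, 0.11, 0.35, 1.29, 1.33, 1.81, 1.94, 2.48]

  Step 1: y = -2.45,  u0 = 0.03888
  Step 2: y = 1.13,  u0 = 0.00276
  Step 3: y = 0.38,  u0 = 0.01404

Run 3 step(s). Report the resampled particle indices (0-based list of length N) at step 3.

resampled_idx = [1, 2, 2, 3, 4, 5, 6, 7, 8, 9, 10, 11, 12]

step 1: w=[0.1391, 0.1685, 0.3717, 0.2744, 0.0271, 0.0125, 0.0047, 0.0020, 0.0000, 0.0000, 0.0000, 0.0000, 0.0000]  mean=-2.6190  Neff=3.8146  idx=[0, 0, 1, 1, 2, 2, 2, 2, 2, 3, 3, 3, 4]
step 2: w=[0.0000, 0.0000, 0.0000, 0.0000, 0.0002, 0.0002, 0.0002, 0.0002, 0.0002, 0.0213, 0.0213, 0.0213, 0.9351]  mean=-0.5429  Neff=1.1419  idx=[9, 12, 12, 12, 12, 12, 12, 12, 12, 12, 12, 12, 12]
step 3: w=[0.0068, 0.0828, 0.0828, 0.0828, 0.0828, 0.0828, 0.0828, 0.0828, 0.0828, 0.0828, 0.0828, 0.0828, 0.0828]  mean=-0.4685  Neff=12.1573  idx=[1, 2, 2, 3, 4, 5, 6, 7, 8, 9, 10, 11, 12]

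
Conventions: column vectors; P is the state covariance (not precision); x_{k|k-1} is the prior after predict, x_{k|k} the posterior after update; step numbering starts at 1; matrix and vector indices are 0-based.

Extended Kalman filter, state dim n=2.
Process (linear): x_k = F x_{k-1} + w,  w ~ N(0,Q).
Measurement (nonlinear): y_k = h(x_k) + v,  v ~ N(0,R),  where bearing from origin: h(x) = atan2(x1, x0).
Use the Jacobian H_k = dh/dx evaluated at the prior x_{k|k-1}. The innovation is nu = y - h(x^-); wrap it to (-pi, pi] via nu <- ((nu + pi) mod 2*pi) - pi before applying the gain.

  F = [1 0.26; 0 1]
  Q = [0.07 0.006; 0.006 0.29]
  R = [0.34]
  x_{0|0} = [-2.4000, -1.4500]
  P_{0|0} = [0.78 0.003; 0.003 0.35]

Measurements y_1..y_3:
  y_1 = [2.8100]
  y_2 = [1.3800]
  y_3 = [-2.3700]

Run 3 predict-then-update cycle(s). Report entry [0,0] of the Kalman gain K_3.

step 1: x^-=[-2.7770, -1.4500]  P^-=[0.8752 0.1000; 0.1000 0.6400]  H_jac=[0.1477 -0.2830]  S=[0.4020]  K=[0.2513; -0.4137]  nu=[-0.8128]  x^+=[-2.9812, -1.1137]  P^+=[0.8498 0.1418; 0.1418 0.5712]
step 2: x^-=[-3.2708, -1.1137]  P^-=[1.0322 0.2963; 0.2963 0.8612]  H_jac=[0.0933 -0.2740]  S=[0.3985]  K=[0.0379; -0.5227]  nu=[-2.0898]  x^+=[-3.3501, -0.0213]  P^+=[1.0316 0.3042; 0.3042 0.7523]
step 3: x^-=[-3.3556, -0.0213]  P^-=[1.3106 0.5058; 0.5058 1.0423]  H_jac=[0.0019 -0.2980]  S=[0.4320]  K=[-0.3432; -0.7168]  nu=[0.7652]  x^+=[-3.6182, -0.5698]  P^+=[1.2598 0.3995; 0.3995 0.8204]

K[0,0] = -0.3432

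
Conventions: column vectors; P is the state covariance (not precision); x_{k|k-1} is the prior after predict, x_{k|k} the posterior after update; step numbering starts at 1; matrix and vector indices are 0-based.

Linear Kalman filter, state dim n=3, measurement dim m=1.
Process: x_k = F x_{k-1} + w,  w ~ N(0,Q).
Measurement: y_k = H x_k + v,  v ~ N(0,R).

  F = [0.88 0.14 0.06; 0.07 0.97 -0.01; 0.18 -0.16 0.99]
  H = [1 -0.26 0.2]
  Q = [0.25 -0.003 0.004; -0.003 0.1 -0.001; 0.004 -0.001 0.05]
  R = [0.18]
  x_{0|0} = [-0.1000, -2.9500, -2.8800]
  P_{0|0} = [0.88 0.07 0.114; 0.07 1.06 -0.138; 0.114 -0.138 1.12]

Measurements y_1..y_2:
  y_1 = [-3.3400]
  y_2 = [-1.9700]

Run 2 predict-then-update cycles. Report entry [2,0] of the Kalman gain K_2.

K[2,0] = 0.2742

step 1: x^-=[-0.6738, -2.8397, -2.3972]  P^-=[0.9832 0.2466 0.2608; 0.2466 1.1138 -0.2791; 0.2608 -0.2791 1.2837]  S=[1.2950]  K=[0.7500; -0.0763; 0.4557]  nu=[-2.9251]  x^+=[-2.8677, -2.6164, -3.7301]  P^+=[0.2547 0.3207 -0.1818; 0.3207 1.1063 -0.2341; -0.1818 -0.2341 1.0148]
step 2: x^-=[-3.1137, -2.7014, -3.7904]  P^-=[0.5285 0.4267 -0.1478; 0.4267 1.1906 -0.3646; -0.1478 -0.3646 1.0720]  S=[0.5888]  K=[0.6590; 0.0752; 0.2742]  nu=[1.1994]  x^+=[-2.3233, -2.6111, -3.4615]  P^+=[0.2728 0.3976 -0.2541; 0.3976 1.1872 -0.3767; -0.2541 -0.3767 1.0278]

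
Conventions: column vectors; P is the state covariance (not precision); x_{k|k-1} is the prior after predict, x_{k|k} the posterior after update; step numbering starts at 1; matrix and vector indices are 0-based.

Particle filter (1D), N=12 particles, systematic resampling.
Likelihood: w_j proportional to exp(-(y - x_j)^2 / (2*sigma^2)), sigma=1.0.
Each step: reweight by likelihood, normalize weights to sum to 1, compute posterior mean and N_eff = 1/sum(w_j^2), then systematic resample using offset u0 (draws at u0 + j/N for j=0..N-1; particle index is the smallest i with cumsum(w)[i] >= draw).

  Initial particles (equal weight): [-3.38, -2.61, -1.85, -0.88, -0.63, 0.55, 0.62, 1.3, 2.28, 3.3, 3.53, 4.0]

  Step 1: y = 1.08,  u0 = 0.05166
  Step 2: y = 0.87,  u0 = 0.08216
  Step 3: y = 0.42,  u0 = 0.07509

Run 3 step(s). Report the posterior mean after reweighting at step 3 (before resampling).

post_mean = 0.7872

step 1: w=[0.0000, 0.0003, 0.0036, 0.0388, 0.0614, 0.2303, 0.2384, 0.2587, 0.1290, 0.0225, 0.0132, 0.0037]  mean=0.9603  Neff=5.0147  idx=[4, 5, 5, 5, 6, 6, 6, 7, 7, 7, 8, 9]
step 2: w=[0.0351, 0.1028, 0.1028, 0.1028, 0.1049, 0.1049, 0.1049, 0.0987, 0.0987, 0.0987, 0.0401, 0.0057]  mean=0.8374  Neff=10.3301  idx=[1, 2, 3, 3, 4, 5, 6, 7, 7, 8, 9, 11]
step 3: w=[0.1029, 0.1029, 0.1029, 0.1029, 0.1017, 0.1017, 0.1017, 0.0704, 0.0704, 0.0704, 0.0704, 0.0016]  mean=0.7872  Neff=10.7283  idx=[0, 1, 2, 3, 3, 4, 5, 6, 7, 8, 9, 10]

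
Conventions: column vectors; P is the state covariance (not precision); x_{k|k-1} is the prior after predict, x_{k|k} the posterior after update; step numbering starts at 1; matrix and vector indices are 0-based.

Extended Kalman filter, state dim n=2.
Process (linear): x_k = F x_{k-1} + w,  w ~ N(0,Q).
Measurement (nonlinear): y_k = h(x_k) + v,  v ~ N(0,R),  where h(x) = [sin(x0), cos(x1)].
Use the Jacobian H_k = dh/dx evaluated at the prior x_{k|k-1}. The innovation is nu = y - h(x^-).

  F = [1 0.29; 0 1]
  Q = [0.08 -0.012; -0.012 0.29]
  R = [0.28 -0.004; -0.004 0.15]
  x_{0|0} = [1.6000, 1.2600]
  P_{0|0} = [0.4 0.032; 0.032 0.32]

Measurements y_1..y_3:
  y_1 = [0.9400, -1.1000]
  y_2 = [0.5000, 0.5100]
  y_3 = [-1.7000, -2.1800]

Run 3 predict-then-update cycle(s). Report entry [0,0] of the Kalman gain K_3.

K[0,0] = -0.5052

step 1: x^-=[1.9654, 1.2600]  P^-=[0.5255 0.1128; 0.1128 0.6100]  H_jac=[-0.3844 0.0000; 0.0000 -0.9521]  S=[0.3577 0.0373; 0.0373 0.7030]  K=[-0.5519 -0.1235; -0.0353 -0.8243]  nu=[0.0169, -1.4058]  x^+=[2.1297, 2.4183]  P^+=[0.4007 0.0171; 0.0171 0.1297]
step 2: x^-=[2.8310, 2.4183]  P^-=[0.5016 0.0428; 0.0428 0.4197]  H_jac=[-0.9522 0.0000; 0.0000 -0.6619]  S=[0.7347 0.0229; 0.0229 0.3339]  K=[-0.6487 -0.0402; -0.0295 -0.8300]  nu=[0.1944, 1.2596]  x^+=[2.6543, 1.3670]  P^+=[0.1906 0.0052; 0.0052 0.1879]
step 3: x^-=[3.0507, 1.3670]  P^-=[0.2894 0.0477; 0.0477 0.4779]  H_jac=[-0.9959 0.0000; 0.0000 -0.9793]  S=[0.5670 0.0425; 0.0425 0.6084]  K=[-0.5052 -0.0415; -0.0262 -0.7675]  nu=[-1.7907, -2.3824]  x^+=[4.0542, 3.2425]  P^+=[0.1419 0.0043; 0.0043 0.1175]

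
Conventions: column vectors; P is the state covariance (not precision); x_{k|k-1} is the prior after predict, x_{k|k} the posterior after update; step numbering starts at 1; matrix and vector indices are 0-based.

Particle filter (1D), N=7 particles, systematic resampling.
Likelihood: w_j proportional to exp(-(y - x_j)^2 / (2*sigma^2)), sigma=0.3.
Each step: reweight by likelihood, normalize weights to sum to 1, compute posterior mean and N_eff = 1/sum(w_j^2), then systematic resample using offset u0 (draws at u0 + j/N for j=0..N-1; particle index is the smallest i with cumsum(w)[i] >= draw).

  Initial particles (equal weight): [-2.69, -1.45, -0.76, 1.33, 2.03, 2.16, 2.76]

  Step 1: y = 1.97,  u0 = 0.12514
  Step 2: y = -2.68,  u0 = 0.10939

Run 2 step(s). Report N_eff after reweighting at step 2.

N_eff = 4.0061

step 1: w=[0.0000, 0.0000, 0.0000, 0.0532, 0.5072, 0.4234, 0.0161]  mean=2.0596  Neff=2.2743  idx=[4, 4, 4, 4, 5, 5, 5]
step 2: w=[0.2498, 0.2498, 0.2498, 0.2498, 0.0003, 0.0003, 0.0003]  mean=2.0301  Neff=4.0061  idx=[0, 1, 1, 2, 2, 3, 3]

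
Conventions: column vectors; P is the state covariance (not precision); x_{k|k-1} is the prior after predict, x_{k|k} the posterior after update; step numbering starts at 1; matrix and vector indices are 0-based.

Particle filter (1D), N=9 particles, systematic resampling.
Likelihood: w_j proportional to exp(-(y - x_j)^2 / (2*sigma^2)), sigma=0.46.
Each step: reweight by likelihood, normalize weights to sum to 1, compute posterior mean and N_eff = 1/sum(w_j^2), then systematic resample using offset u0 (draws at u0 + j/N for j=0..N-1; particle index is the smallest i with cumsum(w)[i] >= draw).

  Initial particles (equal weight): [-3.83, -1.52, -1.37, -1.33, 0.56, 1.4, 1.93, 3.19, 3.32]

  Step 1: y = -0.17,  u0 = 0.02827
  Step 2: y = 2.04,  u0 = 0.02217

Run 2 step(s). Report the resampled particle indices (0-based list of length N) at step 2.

resampled_idx = [2, 2, 3, 4, 5, 6, 6, 7, 8]

step 1: w=[0.0000, 0.0359, 0.0887, 0.1109, 0.7565, 0.0079, 0.0001, 0.0000, 0.0000]  mean=0.1112  Neff=1.6839  idx=[1, 3, 4, 4, 4, 4, 4, 4, 4]
step 2: w=[0.0000, 0.0000, 0.1429, 0.1429, 0.1429, 0.1429, 0.1429, 0.1429, 0.1429]  mean=0.5600  Neff=7.0000  idx=[2, 2, 3, 4, 5, 6, 6, 7, 8]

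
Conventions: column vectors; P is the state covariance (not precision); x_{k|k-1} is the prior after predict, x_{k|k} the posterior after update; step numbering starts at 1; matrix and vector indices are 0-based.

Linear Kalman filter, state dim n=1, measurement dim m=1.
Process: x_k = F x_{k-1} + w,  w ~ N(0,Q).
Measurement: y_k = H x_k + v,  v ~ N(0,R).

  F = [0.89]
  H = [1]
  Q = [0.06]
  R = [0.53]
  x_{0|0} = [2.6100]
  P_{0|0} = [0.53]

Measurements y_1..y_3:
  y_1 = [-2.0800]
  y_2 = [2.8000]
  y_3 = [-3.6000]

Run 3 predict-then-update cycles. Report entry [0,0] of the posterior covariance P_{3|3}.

step 1: x^-=[2.3229]  P^-=[0.4798]  S=[1.0098]  K=[0.4752]  nu=[-4.4029]  x^+=[0.2309]  P^+=[0.2518]
step 2: x^-=[0.2055]  P^-=[0.2595]  S=[0.7895]  K=[0.3287]  nu=[2.5945]  x^+=[1.0582]  P^+=[0.1742]
step 3: x^-=[0.9418]  P^-=[0.1980]  S=[0.7280]  K=[0.2720]  nu=[-4.5418]  x^+=[-0.2934]  P^+=[0.1441]

P_post[0,0] = 0.1441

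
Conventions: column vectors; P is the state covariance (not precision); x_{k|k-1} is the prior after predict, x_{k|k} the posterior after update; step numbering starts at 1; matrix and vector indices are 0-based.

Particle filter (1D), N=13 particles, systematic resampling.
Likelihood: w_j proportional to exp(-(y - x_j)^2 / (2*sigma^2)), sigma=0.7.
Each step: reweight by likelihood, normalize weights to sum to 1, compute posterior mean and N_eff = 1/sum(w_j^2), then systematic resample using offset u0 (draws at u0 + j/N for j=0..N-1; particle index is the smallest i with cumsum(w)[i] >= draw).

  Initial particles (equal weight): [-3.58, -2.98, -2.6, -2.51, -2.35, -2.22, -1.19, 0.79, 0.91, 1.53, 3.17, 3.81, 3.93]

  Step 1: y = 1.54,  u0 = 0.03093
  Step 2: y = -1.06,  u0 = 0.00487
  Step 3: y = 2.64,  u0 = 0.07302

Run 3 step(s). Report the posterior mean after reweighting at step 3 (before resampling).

post_mean = 0.8585

step 1: w=[0.0000, 0.0000, 0.0000, 0.0000, 0.0000, 0.0000, 0.0002, 0.2443, 0.2893, 0.4337, 0.0288, 0.0023, 0.0013]  mean=1.2247  Neff=3.0085  idx=[7, 7, 7, 8, 8, 8, 8, 9, 9, 9, 9, 9, 9]
step 2: w=[0.1750, 0.1750, 0.1750, 0.1096, 0.1096, 0.1096, 0.1096, 0.0061, 0.0061, 0.0061, 0.0061, 0.0061, 0.0061]  mean=0.8698  Neff=7.1376  idx=[0, 0, 0, 1, 1, 2, 2, 3, 3, 4, 5, 5, 6]
step 3: w=[0.0613, 0.0613, 0.0613, 0.0613, 0.0613, 0.0613, 0.0613, 0.0951, 0.0951, 0.0951, 0.0951, 0.0951, 0.0951]  mean=0.8585  Neff=12.4064  idx=[1, 2, 3, 4, 6, 7, 8, 8, 9, 10, 11, 12, 12]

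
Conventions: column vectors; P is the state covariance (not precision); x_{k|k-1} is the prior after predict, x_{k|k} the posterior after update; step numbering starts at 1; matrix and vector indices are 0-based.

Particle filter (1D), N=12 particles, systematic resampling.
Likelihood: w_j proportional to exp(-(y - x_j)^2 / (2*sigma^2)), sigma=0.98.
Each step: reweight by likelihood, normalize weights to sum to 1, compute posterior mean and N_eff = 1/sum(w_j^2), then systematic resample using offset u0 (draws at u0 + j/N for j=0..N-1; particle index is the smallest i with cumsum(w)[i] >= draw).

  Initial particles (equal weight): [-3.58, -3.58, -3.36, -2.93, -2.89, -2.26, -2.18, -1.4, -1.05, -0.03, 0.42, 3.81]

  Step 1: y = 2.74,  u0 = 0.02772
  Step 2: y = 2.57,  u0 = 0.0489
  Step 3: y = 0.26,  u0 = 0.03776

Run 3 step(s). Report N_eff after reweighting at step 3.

step 1: w=[0.0000, 0.0000, 0.0000, 0.0000, 0.0000, 0.0000, 0.0000, 0.0002, 0.0009, 0.0292, 0.0962, 0.8735]  mean=3.3663  Neff=1.2935  idx=[9, 10, 11, 11, 11, 11, 11, 11, 11, 11, 11, 11]
step 2: w=[0.0064, 0.0195, 0.0974, 0.0974, 0.0974, 0.0974, 0.0974, 0.0974, 0.0974, 0.0974, 0.0974, 0.0974]  mean=3.7191  Neff=10.4935  idx=[2, 3, 3, 4, 5, 6, 7, 8, 9, 9, 10, 11]
step 3: w=[0.0833, 0.0833, 0.0833, 0.0833, 0.0833, 0.0833, 0.0833, 0.0833, 0.0833, 0.0833, 0.0833, 0.0833]  mean=3.8100  Neff=12.0000  idx=[0, 1, 2, 3, 4, 5, 6, 7, 8, 9, 10, 11]

N_eff = 12.0000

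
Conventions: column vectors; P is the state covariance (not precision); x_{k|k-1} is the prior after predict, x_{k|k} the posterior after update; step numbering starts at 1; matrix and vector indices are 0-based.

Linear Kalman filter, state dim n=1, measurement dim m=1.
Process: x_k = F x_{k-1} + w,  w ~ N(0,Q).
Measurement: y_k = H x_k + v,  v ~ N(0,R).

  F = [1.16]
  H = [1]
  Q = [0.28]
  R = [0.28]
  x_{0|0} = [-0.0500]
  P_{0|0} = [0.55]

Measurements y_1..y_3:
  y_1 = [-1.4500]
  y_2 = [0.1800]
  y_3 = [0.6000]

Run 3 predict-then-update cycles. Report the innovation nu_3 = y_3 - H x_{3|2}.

step 1: x^-=[-0.0580]  P^-=[1.0201]  S=[1.3001]  K=[0.7846]  nu=[-1.3920]  x^+=[-1.1502]  P^+=[0.2197]
step 2: x^-=[-1.3342]  P^-=[0.5756]  S=[0.8556]  K=[0.6728]  nu=[1.5142]  x^+=[-0.3155]  P^+=[0.1884]
step 3: x^-=[-0.3660]  P^-=[0.5335]  S=[0.8135]  K=[0.6558]  nu=[0.9660]  x^+=[0.2675]  P^+=[0.1836]

innov = [0.9660]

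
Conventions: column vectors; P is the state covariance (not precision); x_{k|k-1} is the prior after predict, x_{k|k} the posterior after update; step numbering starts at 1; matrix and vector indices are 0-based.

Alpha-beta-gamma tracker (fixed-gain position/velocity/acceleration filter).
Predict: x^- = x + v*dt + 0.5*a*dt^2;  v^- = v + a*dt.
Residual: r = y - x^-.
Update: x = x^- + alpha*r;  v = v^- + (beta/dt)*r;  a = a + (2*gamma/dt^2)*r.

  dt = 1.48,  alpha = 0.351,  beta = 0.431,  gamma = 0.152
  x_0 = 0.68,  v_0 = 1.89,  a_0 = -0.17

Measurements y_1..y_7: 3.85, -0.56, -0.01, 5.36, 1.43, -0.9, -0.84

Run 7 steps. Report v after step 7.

step 1: x_pred=3.2910  r=0.5590  x^+=3.4872  v^+=1.8012  a^+=-0.0924
step 2: x_pred=6.0518  r=-6.6118  x^+=3.7310  v^+=-0.2610  a^+=-1.0100
step 3: x_pred=2.2385  r=-2.2485  x^+=1.4493  v^+=-2.4107  a^+=-1.3221
step 4: x_pred=-3.5666  r=8.9266  x^+=-0.4333  v^+=-1.7679  a^+=-0.0832
step 5: x_pred=-3.1409  r=4.5709  x^+=-1.5365  v^+=-0.5599  a^+=0.5512
step 6: x_pred=-1.7615  r=0.8615  x^+=-1.4591  v^+=0.5067  a^+=0.6707
step 7: x_pred=0.0254  r=-0.8654  x^+=-0.2783  v^+=1.2474  a^+=0.5506

v_post = 1.2474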